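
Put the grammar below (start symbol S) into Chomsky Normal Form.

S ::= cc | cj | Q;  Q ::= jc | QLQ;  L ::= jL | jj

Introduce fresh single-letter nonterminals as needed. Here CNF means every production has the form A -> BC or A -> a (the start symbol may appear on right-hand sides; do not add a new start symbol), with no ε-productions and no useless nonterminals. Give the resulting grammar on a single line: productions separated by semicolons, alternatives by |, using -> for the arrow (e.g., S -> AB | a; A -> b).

No ε-productions.
After unit-elimination: S -> cc | cj | jc | QLQ; L -> jL | jj; Q -> jc | QLQ.
TERM: introduce B -> c, A -> j and substitute in every rule of length ≥2.
BIN: Q -> QLQ becomes Q -> QC, C -> LQ; S -> QLQ becomes S -> QD, D -> LQ.

S -> AB | BA | BB | QD; A -> j; B -> c; C -> LQ; D -> LQ; L -> AA | AL; Q -> AB | QC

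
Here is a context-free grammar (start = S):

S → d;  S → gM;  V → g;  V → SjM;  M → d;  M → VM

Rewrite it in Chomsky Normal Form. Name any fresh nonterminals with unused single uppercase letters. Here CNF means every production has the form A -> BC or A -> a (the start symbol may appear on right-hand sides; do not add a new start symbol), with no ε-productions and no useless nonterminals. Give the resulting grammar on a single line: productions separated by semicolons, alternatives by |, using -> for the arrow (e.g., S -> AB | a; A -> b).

S -> d | AM; A -> g; B -> j; C -> BM; M -> d | VM; V -> g | SC

No ε-productions.
No unit productions to eliminate.
TERM: introduce A -> g, B -> j and substitute in every rule of length ≥2.
BIN: V -> SBM becomes V -> SC, C -> BM.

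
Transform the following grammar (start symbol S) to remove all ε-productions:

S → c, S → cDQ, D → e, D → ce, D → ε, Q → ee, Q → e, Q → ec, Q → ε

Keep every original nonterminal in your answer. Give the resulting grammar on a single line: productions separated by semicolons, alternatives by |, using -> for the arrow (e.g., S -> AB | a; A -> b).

S -> c | cD | cQ | cDQ; D -> e | ce; Q -> e | ec | ee

Nullable set: {D, Q}.
S -> cDQ: D, Q nullable, giving c | cD | cDQ | cQ.
Drop D -> ε.
Drop Q -> ε.
Unchanged (no nullable symbols): S -> c; D -> ce; D -> e; Q -> e; Q -> ec; Q -> ee.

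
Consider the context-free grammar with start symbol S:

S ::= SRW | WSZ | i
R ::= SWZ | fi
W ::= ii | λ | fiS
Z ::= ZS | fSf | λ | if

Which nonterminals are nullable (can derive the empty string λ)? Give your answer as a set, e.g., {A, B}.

Directly nullable (have an ε-rule): {W, Z}.
Not nullable: R, S — each has a terminal in every rule's right-hand side or depends on a non-nullable symbol.

{W, Z}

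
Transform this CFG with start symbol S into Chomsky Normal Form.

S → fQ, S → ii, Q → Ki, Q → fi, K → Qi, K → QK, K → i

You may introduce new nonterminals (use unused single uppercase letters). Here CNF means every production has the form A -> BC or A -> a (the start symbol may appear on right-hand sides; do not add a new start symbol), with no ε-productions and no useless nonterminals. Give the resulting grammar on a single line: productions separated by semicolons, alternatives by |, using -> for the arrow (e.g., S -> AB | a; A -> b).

S -> AA | BQ; A -> i; B -> f; K -> i | QA | QK; Q -> BA | KA

No ε-productions.
No unit productions to eliminate.
TERM: introduce B -> f, A -> i and substitute in every rule of length ≥2.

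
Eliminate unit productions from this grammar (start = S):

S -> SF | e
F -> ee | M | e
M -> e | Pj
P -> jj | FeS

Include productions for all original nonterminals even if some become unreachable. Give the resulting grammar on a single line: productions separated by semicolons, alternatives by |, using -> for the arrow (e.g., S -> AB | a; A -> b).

S -> e | SF; F -> e | Pj | ee; M -> e | Pj; P -> jj | FeS

Unit productions: F->M.
Unit pairs (A ⇒* B via units): (F,M).
S: inherits non-unit rules of {S} → SF | e.
F: inherits non-unit rules of {F, M} → Pj | e | ee.
M: inherits non-unit rules of {M} → Pj | e.
P: inherits non-unit rules of {P} → FeS | jj.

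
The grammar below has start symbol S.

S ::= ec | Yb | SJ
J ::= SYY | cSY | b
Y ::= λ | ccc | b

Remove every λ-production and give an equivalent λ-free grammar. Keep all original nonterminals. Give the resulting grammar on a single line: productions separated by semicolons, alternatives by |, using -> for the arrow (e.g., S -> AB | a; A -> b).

S -> b | SJ | Yb | ec; J -> S | b | SY | cS | SYY | cSY; Y -> b | ccc

Nullable set: {Y}.
S -> Yb: Y nullable, giving Yb | b.
J -> SYY: Y, Y nullable, giving S | SY | SYY.
J -> cSY: Y nullable, giving cS | cSY.
Drop Y -> λ.
Unchanged (no nullable symbols): S -> SJ; S -> ec; J -> b; Y -> b; Y -> ccc.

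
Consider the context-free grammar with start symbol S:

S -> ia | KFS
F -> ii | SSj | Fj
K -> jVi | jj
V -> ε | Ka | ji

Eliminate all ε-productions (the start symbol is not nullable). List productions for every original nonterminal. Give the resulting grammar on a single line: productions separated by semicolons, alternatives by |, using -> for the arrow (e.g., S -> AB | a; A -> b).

S -> ia | KFS; F -> Fj | ii | SSj; K -> ji | jj | jVi; V -> Ka | ji

Nullable set: {V}.
K -> jVi: V nullable, giving jVi | ji.
Drop V -> ε.
Unchanged (no nullable symbols): S -> KFS; S -> ia; F -> Fj; F -> SSj; F -> ii; K -> jj; V -> Ka; V -> ji.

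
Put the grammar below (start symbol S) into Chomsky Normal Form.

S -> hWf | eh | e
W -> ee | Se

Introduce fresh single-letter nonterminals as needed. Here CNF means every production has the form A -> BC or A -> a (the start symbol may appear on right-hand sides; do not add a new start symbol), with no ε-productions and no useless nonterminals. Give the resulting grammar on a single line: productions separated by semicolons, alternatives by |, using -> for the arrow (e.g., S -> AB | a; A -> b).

No ε-productions.
No unit productions to eliminate.
TERM: introduce A -> e, C -> f, B -> h and substitute in every rule of length ≥2.
BIN: S -> BWC becomes S -> BD, D -> WC.

S -> e | AB | BD; A -> e; B -> h; C -> f; D -> WC; W -> AA | SA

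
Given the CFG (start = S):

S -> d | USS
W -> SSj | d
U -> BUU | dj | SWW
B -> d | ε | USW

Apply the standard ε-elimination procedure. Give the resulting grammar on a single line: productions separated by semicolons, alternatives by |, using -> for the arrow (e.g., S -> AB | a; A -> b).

S -> d | USS; B -> d | USW; U -> UU | dj | BUU | SWW; W -> d | SSj

Nullable set: {B}.
Drop B -> ε.
U -> BUU: B nullable, giving BUU | UU.
Unchanged (no nullable symbols): S -> USS; S -> d; B -> USW; B -> d; U -> SWW; U -> dj; W -> SSj; W -> d.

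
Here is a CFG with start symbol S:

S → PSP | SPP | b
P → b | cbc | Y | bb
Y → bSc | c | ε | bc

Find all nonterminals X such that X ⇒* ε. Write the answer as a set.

{P, Y}

Directly nullable (have an ε-rule): {Y}.
P is nullable via P -> Y (every symbol on the right is already known nullable).
Not nullable: S — each has a terminal in every rule's right-hand side or depends on a non-nullable symbol.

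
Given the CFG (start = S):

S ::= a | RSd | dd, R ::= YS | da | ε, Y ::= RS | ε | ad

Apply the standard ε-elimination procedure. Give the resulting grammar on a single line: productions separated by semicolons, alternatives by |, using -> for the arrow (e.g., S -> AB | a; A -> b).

S -> a | Sd | dd | RSd; R -> S | YS | da; Y -> S | RS | ad

Nullable set: {R, Y}.
S -> RSd: R nullable, giving RSd | Sd.
Drop R -> ε.
R -> YS: Y nullable, giving S | YS.
Drop Y -> ε.
Y -> RS: R nullable, giving RS | S.
Unchanged (no nullable symbols): S -> a; S -> dd; R -> da; Y -> ad.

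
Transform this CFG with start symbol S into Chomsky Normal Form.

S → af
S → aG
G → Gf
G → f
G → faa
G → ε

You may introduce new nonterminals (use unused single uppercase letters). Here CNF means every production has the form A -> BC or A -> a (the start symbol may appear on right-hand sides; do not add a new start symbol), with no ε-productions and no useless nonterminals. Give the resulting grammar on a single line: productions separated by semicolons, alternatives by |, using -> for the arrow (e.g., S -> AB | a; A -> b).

S -> a | BA | BG; A -> f; B -> a; C -> BB; G -> f | AC | GA

Nullable: {G}; after ε-elimination: S -> a | aG | af; G -> f | Gf | faa.
No unit productions to eliminate.
TERM: introduce B -> a, A -> f and substitute in every rule of length ≥2.
BIN: G -> ABB becomes G -> AC, C -> BB.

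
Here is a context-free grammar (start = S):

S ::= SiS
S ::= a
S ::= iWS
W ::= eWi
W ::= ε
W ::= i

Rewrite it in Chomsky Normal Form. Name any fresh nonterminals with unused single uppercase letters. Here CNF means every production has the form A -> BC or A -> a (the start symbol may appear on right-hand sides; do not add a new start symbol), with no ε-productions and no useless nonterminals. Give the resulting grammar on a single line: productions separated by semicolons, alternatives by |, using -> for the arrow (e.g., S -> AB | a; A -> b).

S -> a | AC | AS | SD; A -> i; B -> e; C -> WS; D -> AS; E -> WA; W -> i | BA | BE

Nullable: {W}; after ε-elimination: S -> a | iS | SiS | iWS; W -> i | ei | eWi.
No unit productions to eliminate.
TERM: introduce B -> e, A -> i and substitute in every rule of length ≥2.
BIN: S -> AWS becomes S -> AC, C -> WS; S -> SAS becomes S -> SD, D -> AS; W -> BWA becomes W -> BE, E -> WA.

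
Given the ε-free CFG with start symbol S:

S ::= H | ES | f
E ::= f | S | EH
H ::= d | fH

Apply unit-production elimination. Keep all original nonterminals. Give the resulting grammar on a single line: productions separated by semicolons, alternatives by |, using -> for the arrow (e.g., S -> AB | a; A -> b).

Unit productions: E->S, S->H.
Unit pairs (A ⇒* B via units): (E,H), (E,S), (S,H).
S: inherits non-unit rules of {H, S} → ES | d | f | fH.
E: inherits non-unit rules of {E, H, S} → EH | ES | d | f | fH.
H: inherits non-unit rules of {H} → d | fH.

S -> d | f | ES | fH; E -> d | f | EH | ES | fH; H -> d | fH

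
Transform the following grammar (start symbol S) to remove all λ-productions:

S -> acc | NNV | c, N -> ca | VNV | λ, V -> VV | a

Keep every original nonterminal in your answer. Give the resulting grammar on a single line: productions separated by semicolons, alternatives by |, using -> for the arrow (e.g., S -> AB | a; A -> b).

S -> V | c | NV | NNV | acc; N -> VV | ca | VNV; V -> a | VV

Nullable set: {N}.
S -> NNV: N, N nullable, giving NNV | NV | V.
Drop N -> λ.
N -> VNV: N nullable, giving VNV | VV.
Unchanged (no nullable symbols): S -> acc; S -> c; N -> ca; V -> VV; V -> a.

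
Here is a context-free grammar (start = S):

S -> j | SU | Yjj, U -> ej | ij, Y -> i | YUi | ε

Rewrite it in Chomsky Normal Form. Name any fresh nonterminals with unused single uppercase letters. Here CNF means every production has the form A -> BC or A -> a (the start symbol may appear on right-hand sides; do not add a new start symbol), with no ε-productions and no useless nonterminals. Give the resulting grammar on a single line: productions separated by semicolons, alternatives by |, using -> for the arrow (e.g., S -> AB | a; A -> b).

S -> j | AA | SU | YD; A -> j; B -> e; C -> i; D -> AA; E -> UC; U -> BA | CA; Y -> i | UC | YE

Nullable: {Y}; after ε-elimination: S -> j | SU | jj | Yjj; U -> ej | ij; Y -> i | Ui | YUi.
No unit productions to eliminate.
TERM: introduce B -> e, C -> i, A -> j and substitute in every rule of length ≥2.
BIN: S -> YAA becomes S -> YD, D -> AA; Y -> YUC becomes Y -> YE, E -> UC.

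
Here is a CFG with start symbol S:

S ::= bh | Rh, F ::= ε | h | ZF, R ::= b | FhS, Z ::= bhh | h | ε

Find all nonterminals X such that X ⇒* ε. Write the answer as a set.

{F, Z}

Directly nullable (have an ε-rule): {F, Z}.
Not nullable: R, S — each has a terminal in every rule's right-hand side or depends on a non-nullable symbol.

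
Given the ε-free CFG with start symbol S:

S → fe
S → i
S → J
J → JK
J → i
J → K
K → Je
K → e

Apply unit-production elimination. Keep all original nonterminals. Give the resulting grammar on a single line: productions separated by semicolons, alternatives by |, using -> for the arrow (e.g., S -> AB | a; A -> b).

S -> e | i | JK | Je | fe; J -> e | i | JK | Je; K -> e | Je

Unit productions: J->K, S->J.
Unit pairs (A ⇒* B via units): (J,K), (S,J), (S,K).
S: inherits non-unit rules of {J, K, S} → JK | Je | e | fe | i.
J: inherits non-unit rules of {J, K} → JK | Je | e | i.
K: inherits non-unit rules of {K} → Je | e.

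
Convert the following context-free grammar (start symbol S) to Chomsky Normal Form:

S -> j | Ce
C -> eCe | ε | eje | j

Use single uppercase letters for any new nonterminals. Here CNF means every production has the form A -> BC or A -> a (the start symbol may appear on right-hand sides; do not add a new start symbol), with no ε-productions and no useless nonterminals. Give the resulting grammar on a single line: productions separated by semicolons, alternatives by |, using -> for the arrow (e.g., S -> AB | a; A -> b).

Nullable: {C}; after ε-elimination: S -> e | j | Ce; C -> j | ee | eCe | eje.
No unit productions to eliminate.
TERM: introduce A -> e, B -> j and substitute in every rule of length ≥2.
BIN: C -> ABA becomes C -> AD, D -> BA; C -> ACA becomes C -> AE, E -> CA.

S -> e | j | CA; A -> e; B -> j; C -> j | AA | AD | AE; D -> BA; E -> CA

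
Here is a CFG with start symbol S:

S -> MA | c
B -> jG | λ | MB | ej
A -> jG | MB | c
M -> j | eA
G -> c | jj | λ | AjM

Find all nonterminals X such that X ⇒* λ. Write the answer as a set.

{B, G}

Directly nullable (have an ε-rule): {B, G}.
Not nullable: A, M, S — each has a terminal in every rule's right-hand side or depends on a non-nullable symbol.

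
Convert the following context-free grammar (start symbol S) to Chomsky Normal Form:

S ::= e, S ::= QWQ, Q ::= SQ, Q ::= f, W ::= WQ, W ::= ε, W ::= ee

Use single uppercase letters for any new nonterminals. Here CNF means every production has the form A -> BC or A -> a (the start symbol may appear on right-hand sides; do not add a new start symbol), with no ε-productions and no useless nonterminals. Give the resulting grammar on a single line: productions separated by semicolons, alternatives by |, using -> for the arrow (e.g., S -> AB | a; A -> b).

S -> e | QB | QQ; A -> e; B -> WQ; Q -> f | SQ; W -> f | AA | SQ | WQ

Nullable: {W}; after ε-elimination: S -> e | QQ | QWQ; Q -> f | SQ; W -> Q | WQ | ee.
After unit-elimination: S -> e | QQ | QWQ; Q -> f | SQ; W -> f | SQ | WQ | ee.
TERM: introduce A -> e and substitute in every rule of length ≥2.
BIN: S -> QWQ becomes S -> QB, B -> WQ.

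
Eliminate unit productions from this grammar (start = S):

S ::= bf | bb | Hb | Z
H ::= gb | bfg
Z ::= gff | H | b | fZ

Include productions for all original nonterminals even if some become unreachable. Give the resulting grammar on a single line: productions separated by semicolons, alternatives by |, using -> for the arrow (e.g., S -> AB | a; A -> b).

S -> b | Hb | bb | bf | fZ | gb | bfg | gff; H -> gb | bfg; Z -> b | fZ | gb | bfg | gff

Unit productions: S->Z, Z->H.
Unit pairs (A ⇒* B via units): (S,H), (S,Z), (Z,H).
S: inherits non-unit rules of {H, S, Z} → Hb | b | bb | bf | bfg | fZ | gb | gff.
H: inherits non-unit rules of {H} → bfg | gb.
Z: inherits non-unit rules of {H, Z} → b | bfg | fZ | gb | gff.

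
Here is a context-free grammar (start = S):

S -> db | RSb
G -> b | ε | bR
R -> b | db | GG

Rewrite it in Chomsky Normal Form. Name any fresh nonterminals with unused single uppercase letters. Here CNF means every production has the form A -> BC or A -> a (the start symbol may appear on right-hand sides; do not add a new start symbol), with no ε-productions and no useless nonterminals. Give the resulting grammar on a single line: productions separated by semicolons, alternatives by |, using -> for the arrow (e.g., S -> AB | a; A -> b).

Nullable: {G, R}; after ε-elimination: S -> Sb | db | RSb; G -> b | bR; R -> G | b | GG | db.
After unit-elimination: S -> Sb | db | RSb; G -> b | bR; R -> b | GG | bR | db.
TERM: introduce A -> b, B -> d and substitute in every rule of length ≥2.
BIN: S -> RSA becomes S -> RC, C -> SA.

S -> BA | RC | SA; A -> b; B -> d; C -> SA; G -> b | AR; R -> b | AR | BA | GG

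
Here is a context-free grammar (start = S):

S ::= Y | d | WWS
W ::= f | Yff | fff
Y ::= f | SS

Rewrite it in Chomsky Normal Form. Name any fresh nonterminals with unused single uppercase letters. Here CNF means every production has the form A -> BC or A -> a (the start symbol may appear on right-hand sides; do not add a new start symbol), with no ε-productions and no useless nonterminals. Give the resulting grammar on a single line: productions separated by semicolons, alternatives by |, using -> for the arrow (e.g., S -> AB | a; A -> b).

S -> d | f | SS | WB; A -> f; B -> WS; C -> AA; D -> AA; W -> f | AC | YD; Y -> f | SS

No ε-productions.
After unit-elimination: S -> d | f | SS | WWS; W -> f | Yff | fff; Y -> f | SS.
TERM: introduce A -> f and substitute in every rule of length ≥2.
BIN: S -> WWS becomes S -> WB, B -> WS; W -> AAA becomes W -> AC, C -> AA; W -> YAA becomes W -> YD, D -> AA.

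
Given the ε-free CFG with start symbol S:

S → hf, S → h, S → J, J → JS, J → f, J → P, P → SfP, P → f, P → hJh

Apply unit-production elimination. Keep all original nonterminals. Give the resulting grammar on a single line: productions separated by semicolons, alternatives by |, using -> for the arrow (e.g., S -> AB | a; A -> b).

Unit productions: J->P, S->J.
Unit pairs (A ⇒* B via units): (J,P), (S,J), (S,P).
S: inherits non-unit rules of {J, P, S} → JS | SfP | f | h | hJh | hf.
J: inherits non-unit rules of {J, P} → JS | SfP | f | hJh.
P: inherits non-unit rules of {P} → SfP | f | hJh.

S -> f | h | JS | hf | SfP | hJh; J -> f | JS | SfP | hJh; P -> f | SfP | hJh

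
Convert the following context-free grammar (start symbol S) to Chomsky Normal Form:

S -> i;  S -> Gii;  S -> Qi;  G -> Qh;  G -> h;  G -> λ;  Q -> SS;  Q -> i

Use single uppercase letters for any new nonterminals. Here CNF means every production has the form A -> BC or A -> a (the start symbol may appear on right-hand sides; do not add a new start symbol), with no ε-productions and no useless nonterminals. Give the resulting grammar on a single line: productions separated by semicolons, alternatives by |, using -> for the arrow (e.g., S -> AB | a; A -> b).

S -> i | BB | GC | QB; A -> h; B -> i; C -> BB; G -> h | QA; Q -> i | SS

Nullable: {G}; after ε-elimination: S -> i | Qi | ii | Gii; G -> h | Qh; Q -> i | SS.
No unit productions to eliminate.
TERM: introduce A -> h, B -> i and substitute in every rule of length ≥2.
BIN: S -> GBB becomes S -> GC, C -> BB.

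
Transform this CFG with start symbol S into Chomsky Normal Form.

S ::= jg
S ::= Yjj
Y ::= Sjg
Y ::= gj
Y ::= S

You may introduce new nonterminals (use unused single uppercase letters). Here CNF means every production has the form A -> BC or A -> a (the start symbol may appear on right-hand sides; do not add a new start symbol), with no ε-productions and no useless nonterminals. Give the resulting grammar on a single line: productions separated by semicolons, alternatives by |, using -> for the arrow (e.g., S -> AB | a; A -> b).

No ε-productions.
After unit-elimination: S -> jg | Yjj; Y -> gj | jg | Sjg | Yjj.
TERM: introduce B -> g, A -> j and substitute in every rule of length ≥2.
BIN: S -> YAA becomes S -> YC, C -> AA; Y -> SAB becomes Y -> SD, D -> AB; Y -> YAA becomes Y -> YE, E -> AA.

S -> AB | YC; A -> j; B -> g; C -> AA; D -> AB; E -> AA; Y -> AB | BA | SD | YE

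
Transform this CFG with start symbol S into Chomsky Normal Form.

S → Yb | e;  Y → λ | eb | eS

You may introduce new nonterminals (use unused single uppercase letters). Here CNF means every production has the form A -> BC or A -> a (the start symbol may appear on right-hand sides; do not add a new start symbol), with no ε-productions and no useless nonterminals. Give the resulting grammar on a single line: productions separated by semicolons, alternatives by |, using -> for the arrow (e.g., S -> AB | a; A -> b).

S -> b | e | YA; A -> b; B -> e; Y -> BA | BS

Nullable: {Y}; after ε-elimination: S -> b | e | Yb; Y -> eS | eb.
No unit productions to eliminate.
TERM: introduce A -> b, B -> e and substitute in every rule of length ≥2.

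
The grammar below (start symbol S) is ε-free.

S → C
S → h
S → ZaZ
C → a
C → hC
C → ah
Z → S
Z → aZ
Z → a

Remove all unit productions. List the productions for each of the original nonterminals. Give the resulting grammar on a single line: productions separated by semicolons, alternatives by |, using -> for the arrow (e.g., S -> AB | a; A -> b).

S -> a | h | ah | hC | ZaZ; C -> a | ah | hC; Z -> a | h | aZ | ah | hC | ZaZ

Unit productions: S->C, Z->S.
Unit pairs (A ⇒* B via units): (S,C), (Z,C), (Z,S).
S: inherits non-unit rules of {C, S} → ZaZ | a | ah | h | hC.
C: inherits non-unit rules of {C} → a | ah | hC.
Z: inherits non-unit rules of {C, S, Z} → ZaZ | a | aZ | ah | h | hC.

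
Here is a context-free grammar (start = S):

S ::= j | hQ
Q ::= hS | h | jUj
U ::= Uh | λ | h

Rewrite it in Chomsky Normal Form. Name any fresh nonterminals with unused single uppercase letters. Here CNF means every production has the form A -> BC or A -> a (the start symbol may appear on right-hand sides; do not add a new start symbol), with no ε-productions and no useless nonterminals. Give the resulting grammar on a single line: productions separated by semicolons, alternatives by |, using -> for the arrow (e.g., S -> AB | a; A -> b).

Nullable: {U}; after ε-elimination: S -> j | hQ; Q -> h | hS | jj | jUj; U -> h | Uh.
No unit productions to eliminate.
TERM: introduce A -> h, B -> j and substitute in every rule of length ≥2.
BIN: Q -> BUB becomes Q -> BC, C -> UB.

S -> j | AQ; A -> h; B -> j; C -> UB; Q -> h | AS | BB | BC; U -> h | UA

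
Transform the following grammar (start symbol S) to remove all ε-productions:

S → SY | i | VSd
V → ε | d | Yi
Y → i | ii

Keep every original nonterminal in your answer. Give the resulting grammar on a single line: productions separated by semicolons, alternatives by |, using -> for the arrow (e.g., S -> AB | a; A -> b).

S -> i | SY | Sd | VSd; V -> d | Yi; Y -> i | ii

Nullable set: {V}.
S -> VSd: V nullable, giving Sd | VSd.
Drop V -> ε.
Unchanged (no nullable symbols): S -> SY; S -> i; V -> Yi; V -> d; Y -> i; Y -> ii.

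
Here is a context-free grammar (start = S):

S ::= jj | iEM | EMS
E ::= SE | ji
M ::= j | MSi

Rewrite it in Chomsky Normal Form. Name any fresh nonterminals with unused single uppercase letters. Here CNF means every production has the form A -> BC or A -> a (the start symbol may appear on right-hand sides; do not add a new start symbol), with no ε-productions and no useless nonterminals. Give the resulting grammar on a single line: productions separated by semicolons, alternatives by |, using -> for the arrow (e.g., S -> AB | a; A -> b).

S -> AA | BD | EF; A -> j; B -> i; C -> SB; D -> EM; E -> AB | SE; F -> MS; M -> j | MC

No ε-productions.
No unit productions to eliminate.
TERM: introduce B -> i, A -> j and substitute in every rule of length ≥2.
BIN: M -> MSB becomes M -> MC, C -> SB; S -> BEM becomes S -> BD, D -> EM; S -> EMS becomes S -> EF, F -> MS.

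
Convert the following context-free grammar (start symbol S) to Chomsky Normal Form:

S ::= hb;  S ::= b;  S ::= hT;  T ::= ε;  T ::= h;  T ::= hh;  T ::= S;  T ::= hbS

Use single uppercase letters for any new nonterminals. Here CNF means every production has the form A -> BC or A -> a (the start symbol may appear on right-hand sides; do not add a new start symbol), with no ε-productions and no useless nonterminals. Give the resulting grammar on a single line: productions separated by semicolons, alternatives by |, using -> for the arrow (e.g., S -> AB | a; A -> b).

Nullable: {T}; after ε-elimination: S -> b | h | hT | hb; T -> S | h | hh | hbS.
After unit-elimination: S -> b | h | hT | hb; T -> b | h | hT | hb | hh | hbS.
TERM: introduce B -> b, A -> h and substitute in every rule of length ≥2.
BIN: T -> ABS becomes T -> AC, C -> BS.

S -> b | h | AB | AT; A -> h; B -> b; C -> BS; T -> b | h | AA | AB | AC | AT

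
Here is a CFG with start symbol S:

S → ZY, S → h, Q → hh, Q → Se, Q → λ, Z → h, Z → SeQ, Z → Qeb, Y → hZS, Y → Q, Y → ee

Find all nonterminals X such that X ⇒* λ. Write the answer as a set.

Directly nullable (have an ε-rule): {Q}.
Y is nullable via Y -> Q (every symbol on the right is already known nullable).
Not nullable: S, Z — each has a terminal in every rule's right-hand side or depends on a non-nullable symbol.

{Q, Y}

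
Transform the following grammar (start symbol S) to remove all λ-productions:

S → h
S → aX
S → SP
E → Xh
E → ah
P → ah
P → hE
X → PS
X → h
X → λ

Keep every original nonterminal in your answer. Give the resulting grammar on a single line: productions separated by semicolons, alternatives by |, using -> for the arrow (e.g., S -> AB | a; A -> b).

Nullable set: {X}.
S -> aX: X nullable, giving a | aX.
E -> Xh: X nullable, giving Xh | h.
Drop X -> λ.
Unchanged (no nullable symbols): S -> SP; S -> h; E -> ah; P -> ah; P -> hE; X -> PS; X -> h.

S -> a | h | SP | aX; E -> h | Xh | ah; P -> ah | hE; X -> h | PS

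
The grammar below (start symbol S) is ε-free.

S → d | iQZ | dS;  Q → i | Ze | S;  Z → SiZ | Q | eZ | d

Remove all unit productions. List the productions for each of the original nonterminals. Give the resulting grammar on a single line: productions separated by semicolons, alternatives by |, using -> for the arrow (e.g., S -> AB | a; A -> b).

Unit productions: Q->S, Z->Q.
Unit pairs (A ⇒* B via units): (Q,S), (Z,Q), (Z,S).
S: inherits non-unit rules of {S} → d | dS | iQZ.
Q: inherits non-unit rules of {Q, S} → Ze | d | dS | i | iQZ.
Z: inherits non-unit rules of {Q, S, Z} → SiZ | Ze | d | dS | eZ | i | iQZ.

S -> d | dS | iQZ; Q -> d | i | Ze | dS | iQZ; Z -> d | i | Ze | dS | eZ | SiZ | iQZ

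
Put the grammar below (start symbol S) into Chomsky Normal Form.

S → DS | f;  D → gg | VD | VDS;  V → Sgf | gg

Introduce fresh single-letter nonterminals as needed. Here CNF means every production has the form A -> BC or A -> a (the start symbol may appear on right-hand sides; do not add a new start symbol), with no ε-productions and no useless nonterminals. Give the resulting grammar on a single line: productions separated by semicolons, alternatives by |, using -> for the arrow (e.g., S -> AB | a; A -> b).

No ε-productions.
No unit productions to eliminate.
TERM: introduce B -> f, A -> g and substitute in every rule of length ≥2.
BIN: D -> VDS becomes D -> VC, C -> DS; V -> SAB becomes V -> SE, E -> AB.

S -> f | DS; A -> g; B -> f; C -> DS; D -> AA | VC | VD; E -> AB; V -> AA | SE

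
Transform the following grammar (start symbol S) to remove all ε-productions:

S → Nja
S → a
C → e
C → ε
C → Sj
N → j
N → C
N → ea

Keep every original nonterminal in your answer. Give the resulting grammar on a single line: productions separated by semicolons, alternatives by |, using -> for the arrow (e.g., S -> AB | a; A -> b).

S -> a | ja | Nja; C -> e | Sj; N -> C | j | ea

Nullable set: {C, N}.
S -> Nja: N nullable, giving Nja | ja.
Drop C -> ε.
N -> C: C nullable, giving C.
Unchanged (no nullable symbols): S -> a; C -> Sj; C -> e; N -> ea; N -> j.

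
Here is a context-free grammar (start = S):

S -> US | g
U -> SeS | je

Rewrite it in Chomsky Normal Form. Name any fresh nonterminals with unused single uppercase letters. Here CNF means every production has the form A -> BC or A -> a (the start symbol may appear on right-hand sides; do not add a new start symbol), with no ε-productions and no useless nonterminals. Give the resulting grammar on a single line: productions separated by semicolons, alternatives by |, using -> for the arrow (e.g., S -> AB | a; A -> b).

No ε-productions.
No unit productions to eliminate.
TERM: introduce A -> e, B -> j and substitute in every rule of length ≥2.
BIN: U -> SAS becomes U -> SC, C -> AS.

S -> g | US; A -> e; B -> j; C -> AS; U -> BA | SC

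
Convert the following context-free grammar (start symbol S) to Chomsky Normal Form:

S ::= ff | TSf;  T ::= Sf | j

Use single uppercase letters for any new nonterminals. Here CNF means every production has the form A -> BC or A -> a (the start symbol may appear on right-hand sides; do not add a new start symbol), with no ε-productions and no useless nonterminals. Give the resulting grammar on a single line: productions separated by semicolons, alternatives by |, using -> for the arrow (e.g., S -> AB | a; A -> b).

S -> AA | TB; A -> f; B -> SA; T -> j | SA

No ε-productions.
No unit productions to eliminate.
TERM: introduce A -> f and substitute in every rule of length ≥2.
BIN: S -> TSA becomes S -> TB, B -> SA.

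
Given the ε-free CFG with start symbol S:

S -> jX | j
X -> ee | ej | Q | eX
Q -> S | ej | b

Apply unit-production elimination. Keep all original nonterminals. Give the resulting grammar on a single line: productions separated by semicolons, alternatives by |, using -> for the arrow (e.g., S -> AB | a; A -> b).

S -> j | jX; Q -> b | j | ej | jX; X -> b | j | eX | ee | ej | jX

Unit productions: Q->S, X->Q.
Unit pairs (A ⇒* B via units): (Q,S), (X,Q), (X,S).
S: inherits non-unit rules of {S} → j | jX.
Q: inherits non-unit rules of {Q, S} → b | ej | j | jX.
X: inherits non-unit rules of {Q, S, X} → b | eX | ee | ej | j | jX.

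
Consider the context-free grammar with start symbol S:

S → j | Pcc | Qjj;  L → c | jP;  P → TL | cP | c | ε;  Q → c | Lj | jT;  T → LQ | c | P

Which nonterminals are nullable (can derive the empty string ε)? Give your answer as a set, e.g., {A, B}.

Directly nullable (have an ε-rule): {P}.
T is nullable via T -> P (every symbol on the right is already known nullable).
Not nullable: L, Q, S — each has a terminal in every rule's right-hand side or depends on a non-nullable symbol.

{P, T}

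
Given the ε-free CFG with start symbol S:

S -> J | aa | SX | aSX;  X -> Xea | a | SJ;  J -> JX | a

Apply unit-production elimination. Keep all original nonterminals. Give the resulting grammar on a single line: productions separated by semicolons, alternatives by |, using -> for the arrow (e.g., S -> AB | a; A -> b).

Unit productions: S->J.
Unit pairs (A ⇒* B via units): (S,J).
S: inherits non-unit rules of {J, S} → JX | SX | a | aSX | aa.
J: inherits non-unit rules of {J} → JX | a.
X: inherits non-unit rules of {X} → SJ | Xea | a.

S -> a | JX | SX | aa | aSX; J -> a | JX; X -> a | SJ | Xea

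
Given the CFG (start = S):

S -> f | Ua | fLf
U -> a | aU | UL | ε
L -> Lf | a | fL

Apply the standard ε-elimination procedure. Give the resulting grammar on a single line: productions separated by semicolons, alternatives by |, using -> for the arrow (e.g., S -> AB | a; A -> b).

S -> a | f | Ua | fLf; L -> a | Lf | fL; U -> L | a | UL | aU

Nullable set: {U}.
S -> Ua: U nullable, giving Ua | a.
Drop U -> ε.
U -> UL: U nullable, giving L | UL.
U -> aU: U nullable, giving a | aU.
Unchanged (no nullable symbols): S -> f; S -> fLf; L -> Lf; L -> a; L -> fL; U -> a.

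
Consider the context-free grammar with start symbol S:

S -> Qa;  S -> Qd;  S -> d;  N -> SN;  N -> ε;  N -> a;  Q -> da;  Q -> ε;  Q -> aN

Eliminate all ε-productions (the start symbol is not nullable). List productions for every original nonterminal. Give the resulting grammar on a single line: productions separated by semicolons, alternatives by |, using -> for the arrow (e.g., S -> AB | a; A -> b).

Nullable set: {N, Q}.
S -> Qa: Q nullable, giving Qa | a.
S -> Qd: Q nullable, giving Qd | d.
Drop N -> ε.
N -> SN: N nullable, giving S | SN.
Drop Q -> ε.
Q -> aN: N nullable, giving a | aN.
Unchanged (no nullable symbols): S -> d; N -> a; Q -> da.

S -> a | d | Qa | Qd; N -> S | a | SN; Q -> a | aN | da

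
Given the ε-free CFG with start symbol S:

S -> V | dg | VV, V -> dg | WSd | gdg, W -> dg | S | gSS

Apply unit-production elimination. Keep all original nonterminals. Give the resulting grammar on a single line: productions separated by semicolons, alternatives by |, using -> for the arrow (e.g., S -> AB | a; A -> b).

S -> VV | dg | WSd | gdg; V -> dg | WSd | gdg; W -> VV | dg | WSd | gSS | gdg

Unit productions: S->V, W->S.
Unit pairs (A ⇒* B via units): (S,V), (W,S), (W,V).
S: inherits non-unit rules of {S, V} → VV | WSd | dg | gdg.
V: inherits non-unit rules of {V} → WSd | dg | gdg.
W: inherits non-unit rules of {S, V, W} → VV | WSd | dg | gSS | gdg.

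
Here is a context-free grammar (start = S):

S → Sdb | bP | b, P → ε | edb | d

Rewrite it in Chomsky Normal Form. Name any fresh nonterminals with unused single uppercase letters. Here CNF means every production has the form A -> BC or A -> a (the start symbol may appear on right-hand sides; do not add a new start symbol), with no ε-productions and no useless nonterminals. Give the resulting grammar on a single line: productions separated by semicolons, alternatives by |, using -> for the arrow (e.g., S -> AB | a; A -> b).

S -> b | CP | SE; A -> e; B -> d; C -> b; D -> BC; E -> BC; P -> d | AD

Nullable: {P}; after ε-elimination: S -> b | bP | Sdb; P -> d | edb.
No unit productions to eliminate.
TERM: introduce C -> b, B -> d, A -> e and substitute in every rule of length ≥2.
BIN: P -> ABC becomes P -> AD, D -> BC; S -> SBC becomes S -> SE, E -> BC.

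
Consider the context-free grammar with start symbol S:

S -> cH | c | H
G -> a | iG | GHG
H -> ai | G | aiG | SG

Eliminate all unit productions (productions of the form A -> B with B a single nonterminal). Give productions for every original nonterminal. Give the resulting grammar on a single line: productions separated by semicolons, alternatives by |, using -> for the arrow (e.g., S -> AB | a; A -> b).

Unit productions: H->G, S->H.
Unit pairs (A ⇒* B via units): (H,G), (S,G), (S,H).
S: inherits non-unit rules of {G, H, S} → GHG | SG | a | ai | aiG | c | cH | iG.
G: inherits non-unit rules of {G} → GHG | a | iG.
H: inherits non-unit rules of {G, H} → GHG | SG | a | ai | aiG | iG.

S -> a | c | SG | ai | cH | iG | GHG | aiG; G -> a | iG | GHG; H -> a | SG | ai | iG | GHG | aiG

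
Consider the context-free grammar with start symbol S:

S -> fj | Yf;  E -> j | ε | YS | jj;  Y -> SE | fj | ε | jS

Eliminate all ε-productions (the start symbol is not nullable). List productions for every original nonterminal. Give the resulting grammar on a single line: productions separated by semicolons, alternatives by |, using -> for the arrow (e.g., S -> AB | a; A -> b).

Nullable set: {E, Y}.
S -> Yf: Y nullable, giving Yf | f.
Drop E -> ε.
E -> YS: Y nullable, giving S | YS.
Drop Y -> ε.
Y -> SE: E nullable, giving S | SE.
Unchanged (no nullable symbols): S -> fj; E -> j; E -> jj; Y -> fj; Y -> jS.

S -> f | Yf | fj; E -> S | j | YS | jj; Y -> S | SE | fj | jS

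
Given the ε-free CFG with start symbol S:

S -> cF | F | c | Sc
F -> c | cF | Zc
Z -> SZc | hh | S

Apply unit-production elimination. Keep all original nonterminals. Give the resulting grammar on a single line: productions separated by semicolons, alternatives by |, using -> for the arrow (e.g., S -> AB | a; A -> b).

Unit productions: S->F, Z->S.
Unit pairs (A ⇒* B via units): (S,F), (Z,F), (Z,S).
S: inherits non-unit rules of {F, S} → Sc | Zc | c | cF.
F: inherits non-unit rules of {F} → Zc | c | cF.
Z: inherits non-unit rules of {F, S, Z} → SZc | Sc | Zc | c | cF | hh.

S -> c | Sc | Zc | cF; F -> c | Zc | cF; Z -> c | Sc | Zc | cF | hh | SZc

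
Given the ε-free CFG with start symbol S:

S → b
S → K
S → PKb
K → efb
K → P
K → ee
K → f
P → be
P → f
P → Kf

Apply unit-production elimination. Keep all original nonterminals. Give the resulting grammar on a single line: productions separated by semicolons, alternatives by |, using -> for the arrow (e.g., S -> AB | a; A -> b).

S -> b | f | Kf | be | ee | PKb | efb; K -> f | Kf | be | ee | efb; P -> f | Kf | be

Unit productions: K->P, S->K.
Unit pairs (A ⇒* B via units): (K,P), (S,K), (S,P).
S: inherits non-unit rules of {K, P, S} → Kf | PKb | b | be | ee | efb | f.
K: inherits non-unit rules of {K, P} → Kf | be | ee | efb | f.
P: inherits non-unit rules of {P} → Kf | be | f.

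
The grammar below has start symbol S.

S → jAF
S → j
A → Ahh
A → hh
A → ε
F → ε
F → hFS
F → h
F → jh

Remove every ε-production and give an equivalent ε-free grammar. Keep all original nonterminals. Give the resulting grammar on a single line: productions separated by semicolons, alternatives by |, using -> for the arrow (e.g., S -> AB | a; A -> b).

S -> j | jA | jF | jAF; A -> hh | Ahh; F -> h | hS | jh | hFS

Nullable set: {A, F}.
S -> jAF: A, F nullable, giving j | jA | jAF | jF.
Drop A -> ε.
A -> Ahh: A nullable, giving Ahh | hh.
Drop F -> ε.
F -> hFS: F nullable, giving hFS | hS.
Unchanged (no nullable symbols): S -> j; A -> hh; F -> h; F -> jh.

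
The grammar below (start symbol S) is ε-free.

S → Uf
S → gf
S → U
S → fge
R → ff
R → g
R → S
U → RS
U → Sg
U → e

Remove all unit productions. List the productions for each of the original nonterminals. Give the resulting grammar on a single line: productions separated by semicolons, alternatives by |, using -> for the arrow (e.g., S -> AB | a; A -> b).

S -> e | RS | Sg | Uf | gf | fge; R -> e | g | RS | Sg | Uf | ff | gf | fge; U -> e | RS | Sg

Unit productions: R->S, S->U.
Unit pairs (A ⇒* B via units): (R,S), (R,U), (S,U).
S: inherits non-unit rules of {S, U} → RS | Sg | Uf | e | fge | gf.
R: inherits non-unit rules of {R, S, U} → RS | Sg | Uf | e | ff | fge | g | gf.
U: inherits non-unit rules of {U} → RS | Sg | e.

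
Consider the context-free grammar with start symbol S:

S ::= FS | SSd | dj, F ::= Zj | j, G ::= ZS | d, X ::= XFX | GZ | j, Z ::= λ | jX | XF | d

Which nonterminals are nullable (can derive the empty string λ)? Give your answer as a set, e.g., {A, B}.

Directly nullable (have an ε-rule): {Z}.
Not nullable: F, G, S, X — each has a terminal in every rule's right-hand side or depends on a non-nullable symbol.

{Z}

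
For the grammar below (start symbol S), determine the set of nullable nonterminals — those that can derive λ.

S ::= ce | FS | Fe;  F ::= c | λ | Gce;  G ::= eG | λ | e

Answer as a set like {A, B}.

{F, G}

Directly nullable (have an ε-rule): {F, G}.
Not nullable: S — each has a terminal in every rule's right-hand side or depends on a non-nullable symbol.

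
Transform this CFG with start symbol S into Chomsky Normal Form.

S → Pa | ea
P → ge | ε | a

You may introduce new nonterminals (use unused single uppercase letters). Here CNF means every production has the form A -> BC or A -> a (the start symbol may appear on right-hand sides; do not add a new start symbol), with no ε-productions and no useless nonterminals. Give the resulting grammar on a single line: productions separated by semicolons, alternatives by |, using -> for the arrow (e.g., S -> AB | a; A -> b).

Nullable: {P}; after ε-elimination: S -> a | Pa | ea; P -> a | ge.
No unit productions to eliminate.
TERM: introduce C -> a, B -> e, A -> g and substitute in every rule of length ≥2.

S -> a | BC | PC; A -> g; B -> e; C -> a; P -> a | AB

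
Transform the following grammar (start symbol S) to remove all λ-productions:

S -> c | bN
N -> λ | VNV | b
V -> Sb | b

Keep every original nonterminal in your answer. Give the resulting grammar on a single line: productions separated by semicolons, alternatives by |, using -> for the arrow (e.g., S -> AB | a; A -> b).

Nullable set: {N}.
S -> bN: N nullable, giving b | bN.
Drop N -> λ.
N -> VNV: N nullable, giving VNV | VV.
Unchanged (no nullable symbols): S -> c; N -> b; V -> Sb; V -> b.

S -> b | c | bN; N -> b | VV | VNV; V -> b | Sb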